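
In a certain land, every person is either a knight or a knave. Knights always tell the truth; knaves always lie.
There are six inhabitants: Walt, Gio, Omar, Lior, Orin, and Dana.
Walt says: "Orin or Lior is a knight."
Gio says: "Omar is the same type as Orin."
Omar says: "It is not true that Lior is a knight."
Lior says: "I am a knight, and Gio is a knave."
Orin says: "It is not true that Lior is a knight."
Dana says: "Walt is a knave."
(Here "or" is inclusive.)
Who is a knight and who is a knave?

Walt is a knight, Gio is a knight, Omar is a knight, Lior is a knave, Orin is a knight, and Dana is a knave.

Walt is a knight, so "Orin or Lior is a knight" must be True — and it is.
Gio (knight): "Omar is the same type as Orin" — True. ✓
Omar is a knight; "it is not true that Lior is a knight" is True, as required.
As a knave, Lior's statement "I am a knight, and Gio is a knave" should be False; it is.
As a knight, Orin's statement "it is not true that Lior is a knight" should be True; it is.
As a knave, Dana's statement "Walt is a knave" should be False; it is.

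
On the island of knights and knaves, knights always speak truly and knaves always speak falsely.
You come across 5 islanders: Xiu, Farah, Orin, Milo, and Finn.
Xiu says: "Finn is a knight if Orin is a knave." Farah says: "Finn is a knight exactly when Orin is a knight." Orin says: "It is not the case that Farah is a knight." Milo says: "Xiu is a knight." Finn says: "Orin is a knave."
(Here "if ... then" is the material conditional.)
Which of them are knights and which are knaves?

Xiu is a knight; "Finn is a knight if Orin is a knave" is True, as required.
Farah is a knave, and the claim "Finn is a knight exactly when Orin is a knight" is indeed false.
Orin is a knight, so "it is not the case that Farah is a knight" must be True — and it is.
Milo is a knight; "Xiu is a knight" is True, as required.
As a knave, Finn's statement "Orin is a knave" should be false; it is.

Xiu is a knight, Farah is a knave, Orin is a knight, Milo is a knight, and Finn is a knave.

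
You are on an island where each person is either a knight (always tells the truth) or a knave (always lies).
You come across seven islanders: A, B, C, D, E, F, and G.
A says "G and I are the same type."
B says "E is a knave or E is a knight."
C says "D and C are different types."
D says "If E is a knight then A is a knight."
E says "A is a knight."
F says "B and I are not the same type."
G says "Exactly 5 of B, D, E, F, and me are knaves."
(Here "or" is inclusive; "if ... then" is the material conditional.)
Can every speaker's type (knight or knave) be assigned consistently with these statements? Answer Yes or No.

No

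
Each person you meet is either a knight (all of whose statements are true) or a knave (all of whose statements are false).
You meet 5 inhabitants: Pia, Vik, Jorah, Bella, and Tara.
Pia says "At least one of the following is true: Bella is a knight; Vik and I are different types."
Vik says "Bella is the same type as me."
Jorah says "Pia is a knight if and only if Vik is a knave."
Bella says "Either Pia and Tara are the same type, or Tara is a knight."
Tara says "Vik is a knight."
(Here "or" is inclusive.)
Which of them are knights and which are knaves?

Pia is a knight, so "at least one of the following is true: Bella is a knight; Vik and I are different types" must be true — and it is.
Vik is a knight, so "Bella is the same type as me" must be true — and it is.
As a knave, Jorah's statement "Pia is a knight if and only if Vik is a knave" should be False; it is.
Bella is a knight, and the claim "either Pia and Tara are the same type, or Tara is a knight" is indeed true.
Tara is a knight; "Vik is a knight" is true, as required.

Pia is a knight, Vik is a knight, Jorah is a knave, Bella is a knight, and Tara is a knight.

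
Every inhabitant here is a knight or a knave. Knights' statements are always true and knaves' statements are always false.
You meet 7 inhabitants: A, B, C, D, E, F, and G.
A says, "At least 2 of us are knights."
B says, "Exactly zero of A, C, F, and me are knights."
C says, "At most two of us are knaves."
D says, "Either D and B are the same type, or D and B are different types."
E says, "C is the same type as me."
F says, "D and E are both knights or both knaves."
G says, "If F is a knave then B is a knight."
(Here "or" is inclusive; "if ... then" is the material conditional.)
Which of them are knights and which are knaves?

Knights: A, C, D, E, F, and G. Knaves: B.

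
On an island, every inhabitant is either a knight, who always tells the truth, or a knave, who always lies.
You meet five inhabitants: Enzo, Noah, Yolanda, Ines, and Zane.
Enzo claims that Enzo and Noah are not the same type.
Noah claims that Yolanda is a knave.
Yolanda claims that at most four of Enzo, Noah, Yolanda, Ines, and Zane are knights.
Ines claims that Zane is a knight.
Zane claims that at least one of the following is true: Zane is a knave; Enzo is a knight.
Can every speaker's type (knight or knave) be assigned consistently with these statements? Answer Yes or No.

One consistent assignment: Enzo=knight, Noah=knave, Yolanda=knight, Ines=knight, Zane=knight.

Yes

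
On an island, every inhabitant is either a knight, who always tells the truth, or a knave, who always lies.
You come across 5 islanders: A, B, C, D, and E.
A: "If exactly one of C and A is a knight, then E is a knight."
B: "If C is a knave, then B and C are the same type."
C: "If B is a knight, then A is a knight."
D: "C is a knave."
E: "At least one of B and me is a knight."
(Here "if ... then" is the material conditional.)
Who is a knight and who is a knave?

A is a knight, B is a knight, C is a knight, D is a knave, and E is a knight.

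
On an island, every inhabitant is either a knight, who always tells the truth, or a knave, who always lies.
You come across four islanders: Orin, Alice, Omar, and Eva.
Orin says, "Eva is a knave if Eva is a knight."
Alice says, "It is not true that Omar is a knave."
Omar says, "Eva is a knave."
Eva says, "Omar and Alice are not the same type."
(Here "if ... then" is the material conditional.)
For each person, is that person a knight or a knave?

Orin is a knight, Alice is a knight, Omar is a knight, and Eva is a knave.

Orin (knight): "Eva is a knave if Eva is a knight" — true. ✓
Alice is a knight; "it is not true that Omar is a knave" is true, as required.
Omar is a knight; "Eva is a knave" is true, as required.
As a knave, Eva's statement "Omar and Alice are not the same type" should be false; it is.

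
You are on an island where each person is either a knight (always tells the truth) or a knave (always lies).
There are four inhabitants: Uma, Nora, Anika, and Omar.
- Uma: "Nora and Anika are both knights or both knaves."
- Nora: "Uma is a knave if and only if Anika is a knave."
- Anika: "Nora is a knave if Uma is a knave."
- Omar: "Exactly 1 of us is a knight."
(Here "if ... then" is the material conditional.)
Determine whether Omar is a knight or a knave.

Omar is a knave.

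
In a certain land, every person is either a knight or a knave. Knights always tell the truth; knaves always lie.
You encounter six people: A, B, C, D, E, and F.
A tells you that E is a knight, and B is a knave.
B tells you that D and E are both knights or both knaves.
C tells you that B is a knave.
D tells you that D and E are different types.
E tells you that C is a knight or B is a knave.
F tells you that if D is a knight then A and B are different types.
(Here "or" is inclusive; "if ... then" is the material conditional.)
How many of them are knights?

2

The unique consistent assignment is A=knave, B=knight, C=knave, D=knave, E=knave, F=knight.
That has 2 knights.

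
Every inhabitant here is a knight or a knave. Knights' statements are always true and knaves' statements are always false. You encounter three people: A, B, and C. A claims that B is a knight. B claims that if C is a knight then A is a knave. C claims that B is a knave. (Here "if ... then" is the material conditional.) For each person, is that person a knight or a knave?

A is a knight, B is a knight, and C is a knave.

Suppose A is a knave. Then A's statement "B is a knight" would have to be false. Checking the 4 ways to assign the others, none is consistent with every speaker.
(For instance, with B=knight, C=knave, A's claim "B is a knight" comes out true where it would need to be false.)
So A must be a knight, making "B is a knight" true. Taking A=knight, B=knight, C=knave, each remaining statement checks out:
  B (knight): "if C is a knight then A is a knave" — true. ✓
  C (knave): "B is a knave" — false. ✓
This is the unique consistent assignment.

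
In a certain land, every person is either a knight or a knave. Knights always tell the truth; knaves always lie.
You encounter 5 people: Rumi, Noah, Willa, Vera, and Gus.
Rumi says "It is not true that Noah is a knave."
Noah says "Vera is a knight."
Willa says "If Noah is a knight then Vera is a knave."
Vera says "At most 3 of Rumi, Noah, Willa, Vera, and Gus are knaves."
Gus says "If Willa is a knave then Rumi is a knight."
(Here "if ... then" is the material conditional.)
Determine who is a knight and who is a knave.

Rumi is a knight, Noah is a knight, Willa is a knave, Vera is a knight, and Gus is a knight.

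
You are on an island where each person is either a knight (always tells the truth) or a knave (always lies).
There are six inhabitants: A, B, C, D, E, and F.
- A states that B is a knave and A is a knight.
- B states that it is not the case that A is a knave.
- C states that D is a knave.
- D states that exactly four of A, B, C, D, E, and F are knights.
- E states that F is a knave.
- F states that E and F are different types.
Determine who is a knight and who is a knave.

Knights: C and F. Knaves: A, B, D, and E.

A is a knave, so "B is a knave and A is a knight" must be False — and it is.
B (knave): "it is not the case that A is a knave" — False. ✓
Since C is a knight, "D is a knave" needs to be true, which holds.
D is a knave, and the claim "exactly four of A, B, C, D, E, and F are knights" is indeed False.
Since E is a knave, "F is a knave" needs to be False, which holds.
Since F is a knight, "E and F are different types" needs to be true, which holds.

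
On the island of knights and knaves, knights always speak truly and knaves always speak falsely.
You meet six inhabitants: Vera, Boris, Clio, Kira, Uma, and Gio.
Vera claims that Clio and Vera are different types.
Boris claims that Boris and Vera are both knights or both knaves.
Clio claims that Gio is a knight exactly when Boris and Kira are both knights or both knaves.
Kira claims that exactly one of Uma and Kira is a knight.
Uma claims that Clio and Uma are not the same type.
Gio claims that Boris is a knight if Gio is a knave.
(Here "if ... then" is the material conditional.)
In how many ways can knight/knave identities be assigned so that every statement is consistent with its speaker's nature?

3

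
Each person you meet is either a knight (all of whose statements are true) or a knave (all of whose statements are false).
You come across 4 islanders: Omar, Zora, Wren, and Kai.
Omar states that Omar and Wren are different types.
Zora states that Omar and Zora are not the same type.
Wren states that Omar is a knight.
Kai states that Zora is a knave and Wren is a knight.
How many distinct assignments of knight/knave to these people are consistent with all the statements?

Consistent assignments:
  Omar=knave, Zora=knight, Wren=knave, Kai=knave
  Omar=knave, Zora=knave, Wren=knave, Kai=knave

2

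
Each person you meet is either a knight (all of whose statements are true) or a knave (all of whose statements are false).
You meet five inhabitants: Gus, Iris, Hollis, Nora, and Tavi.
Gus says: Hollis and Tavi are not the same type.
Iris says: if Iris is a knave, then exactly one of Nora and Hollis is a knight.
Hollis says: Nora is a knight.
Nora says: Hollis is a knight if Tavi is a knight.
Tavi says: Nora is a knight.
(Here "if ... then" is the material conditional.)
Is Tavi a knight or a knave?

Tavi is a knight.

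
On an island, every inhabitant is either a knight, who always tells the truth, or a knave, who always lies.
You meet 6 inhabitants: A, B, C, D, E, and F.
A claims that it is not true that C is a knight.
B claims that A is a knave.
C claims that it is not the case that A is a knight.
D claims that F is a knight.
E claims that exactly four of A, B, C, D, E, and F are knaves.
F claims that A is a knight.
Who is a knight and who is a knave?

Knights: A, D, and F. Knaves: B, C, and E.

Since A is a knight, "it is not true that C is a knight" needs to be True, which holds.
B (knave): "A is a knave" — false. ✓
C is a knave, and the claim "it is not the case that A is a knight" is indeed false.
Since D is a knight, "F is a knight" needs to be True, which holds.
E is a knave, so "exactly four of A, B, C, D, E, and F are knaves" must be false — and it is.
Since F is a knight, "A is a knight" needs to be True, which holds.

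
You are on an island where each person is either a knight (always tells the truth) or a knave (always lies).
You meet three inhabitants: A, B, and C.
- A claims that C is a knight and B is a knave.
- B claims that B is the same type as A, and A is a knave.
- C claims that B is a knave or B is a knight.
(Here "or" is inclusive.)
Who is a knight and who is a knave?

Suppose A is a knave. Then A's statement "C is a knight and B is a knave" would have to be false. Checking the 4 ways to assign the others, none is consistent with every speaker.
(For instance, with B=knave, C=knight, A's claim "C is a knight and B is a knave" comes out true where it would need to be false.)
So A must be a knight, making "C is a knight and B is a knave" true. Taking A=knight, B=knave, C=knight, each remaining statement checks out:
  B (knave): "B is the same type as A, and A is a knave" — false. ✓
  C (knight): "B is a knave or B is a knight" — true. ✓
This is the unique consistent assignment.

A is a knight, B is a knave, and C is a knight.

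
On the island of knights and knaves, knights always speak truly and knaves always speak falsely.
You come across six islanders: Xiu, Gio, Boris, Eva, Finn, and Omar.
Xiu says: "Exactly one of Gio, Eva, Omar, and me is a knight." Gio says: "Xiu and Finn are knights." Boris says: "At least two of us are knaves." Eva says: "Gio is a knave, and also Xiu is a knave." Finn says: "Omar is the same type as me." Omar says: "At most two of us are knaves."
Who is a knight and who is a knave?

Since Xiu is a knave, "exactly one of Gio, Eva, Omar, and me is a knight" needs to be false, which holds.
Gio is a knave, so "Xiu and Finn are knights" must be false — and it is.
Since Boris is a knight, "at least two of us are knaves" needs to be true, which holds.
Since Eva is a knight, "Gio is a knave, and also Xiu is a knave" needs to be true, which holds.
Finn is a knight; "Omar is the same type as me" is true, as required.
Omar is a knight; "at most two of us are knaves" is true, as required.

Xiu is a knave, Gio is a knave, Boris is a knight, Eva is a knight, Finn is a knight, and Omar is a knight.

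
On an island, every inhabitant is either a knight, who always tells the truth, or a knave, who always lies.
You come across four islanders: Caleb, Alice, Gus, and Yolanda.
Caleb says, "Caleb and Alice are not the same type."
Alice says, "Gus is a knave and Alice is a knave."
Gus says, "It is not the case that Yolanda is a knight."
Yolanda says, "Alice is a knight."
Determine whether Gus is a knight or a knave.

Consistent assignments: {Caleb=knight, Alice=knave, Gus=knight, Yolanda=knave}; {Caleb=knave, Alice=knave, Gus=knight, Yolanda=knave}
In every consistent assignment, Gus is a knight.

Gus is a knight.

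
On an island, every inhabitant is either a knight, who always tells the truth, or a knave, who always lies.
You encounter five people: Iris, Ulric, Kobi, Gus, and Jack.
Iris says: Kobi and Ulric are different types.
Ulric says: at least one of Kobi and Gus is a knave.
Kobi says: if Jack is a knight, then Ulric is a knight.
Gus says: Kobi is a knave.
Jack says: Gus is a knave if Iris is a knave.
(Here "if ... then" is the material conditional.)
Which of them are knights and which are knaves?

Knights: Ulric, Kobi, and Jack. Knaves: Iris and Gus.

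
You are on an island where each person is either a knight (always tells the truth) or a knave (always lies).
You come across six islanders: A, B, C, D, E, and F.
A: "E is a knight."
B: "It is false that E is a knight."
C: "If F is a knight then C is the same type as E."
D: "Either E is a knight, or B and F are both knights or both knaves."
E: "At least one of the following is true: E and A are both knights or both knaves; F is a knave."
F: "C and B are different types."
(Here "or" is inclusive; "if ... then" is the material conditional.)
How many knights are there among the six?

5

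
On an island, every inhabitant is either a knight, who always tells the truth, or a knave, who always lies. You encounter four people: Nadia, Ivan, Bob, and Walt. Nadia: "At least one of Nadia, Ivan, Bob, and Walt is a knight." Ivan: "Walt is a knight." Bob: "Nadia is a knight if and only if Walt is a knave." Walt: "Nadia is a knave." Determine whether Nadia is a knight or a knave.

Consistent assignments: {Nadia=knight, Ivan=knave, Bob=knight, Walt=knave}
In every consistent assignment, Nadia is a knight.

Nadia is a knight.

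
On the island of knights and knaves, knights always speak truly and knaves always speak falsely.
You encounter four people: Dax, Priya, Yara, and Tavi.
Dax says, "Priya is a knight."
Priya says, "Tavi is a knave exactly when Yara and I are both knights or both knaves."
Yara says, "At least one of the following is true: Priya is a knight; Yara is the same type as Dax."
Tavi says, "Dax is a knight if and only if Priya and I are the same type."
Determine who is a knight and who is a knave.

Knights: Dax, Priya, and Yara. Knaves: Tavi.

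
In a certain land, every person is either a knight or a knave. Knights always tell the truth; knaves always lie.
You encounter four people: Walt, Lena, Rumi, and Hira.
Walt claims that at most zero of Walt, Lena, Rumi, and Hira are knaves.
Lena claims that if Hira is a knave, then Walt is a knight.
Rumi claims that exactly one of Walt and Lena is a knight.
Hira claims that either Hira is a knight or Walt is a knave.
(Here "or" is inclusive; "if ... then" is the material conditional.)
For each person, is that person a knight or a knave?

Walt is a knave, Lena is a knight, Rumi is a knight, and Hira is a knight.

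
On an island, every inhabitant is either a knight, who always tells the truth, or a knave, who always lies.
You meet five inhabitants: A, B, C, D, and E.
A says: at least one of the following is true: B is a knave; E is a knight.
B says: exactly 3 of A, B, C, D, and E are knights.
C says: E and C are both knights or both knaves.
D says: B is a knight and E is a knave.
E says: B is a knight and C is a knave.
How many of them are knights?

3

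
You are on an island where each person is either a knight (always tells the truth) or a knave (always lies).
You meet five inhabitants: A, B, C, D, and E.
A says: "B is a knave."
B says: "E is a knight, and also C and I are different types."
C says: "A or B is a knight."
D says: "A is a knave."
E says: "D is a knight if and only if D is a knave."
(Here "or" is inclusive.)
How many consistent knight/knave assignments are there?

1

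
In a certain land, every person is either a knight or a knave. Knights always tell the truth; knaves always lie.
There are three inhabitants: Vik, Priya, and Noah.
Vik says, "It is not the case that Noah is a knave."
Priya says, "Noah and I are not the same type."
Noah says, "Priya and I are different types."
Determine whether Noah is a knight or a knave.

Noah is a knave.

Consistent assignments: {Vik=knave, Priya=knave, Noah=knave}
In every consistent assignment, Noah is a knave.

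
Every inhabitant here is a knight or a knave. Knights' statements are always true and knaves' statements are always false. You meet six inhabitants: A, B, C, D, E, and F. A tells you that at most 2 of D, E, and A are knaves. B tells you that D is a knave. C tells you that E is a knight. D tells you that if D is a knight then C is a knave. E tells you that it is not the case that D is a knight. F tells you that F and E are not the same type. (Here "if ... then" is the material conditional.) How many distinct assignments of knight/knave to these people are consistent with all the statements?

2

Consistent assignments:
  A=knight, B=knave, C=knave, D=knight, E=knave, F=knight
  A=knight, B=knave, C=knave, D=knight, E=knave, F=knave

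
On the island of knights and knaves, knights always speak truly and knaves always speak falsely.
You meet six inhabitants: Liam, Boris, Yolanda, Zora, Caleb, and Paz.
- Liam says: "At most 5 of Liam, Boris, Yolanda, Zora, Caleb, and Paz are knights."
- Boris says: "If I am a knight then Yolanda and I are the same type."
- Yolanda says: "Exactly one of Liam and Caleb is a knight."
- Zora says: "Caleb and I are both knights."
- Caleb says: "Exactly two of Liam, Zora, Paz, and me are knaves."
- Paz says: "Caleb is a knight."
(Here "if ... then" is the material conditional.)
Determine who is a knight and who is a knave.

Liam is a knight, Boris is a knight, Yolanda is a knight, Zora is a knave, Caleb is a knave, and Paz is a knave.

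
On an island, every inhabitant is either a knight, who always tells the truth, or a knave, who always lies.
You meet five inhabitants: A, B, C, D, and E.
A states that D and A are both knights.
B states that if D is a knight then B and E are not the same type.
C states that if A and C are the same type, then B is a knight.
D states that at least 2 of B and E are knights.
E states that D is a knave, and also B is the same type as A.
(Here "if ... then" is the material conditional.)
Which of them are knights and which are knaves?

A is a knave, so "D and A are both knights" must be False — and it is.
B is a knight, and the claim "if D is a knight then B and E are not the same type" is indeed true.
C is a knight, and the claim "if A and C are the same type, then B is a knight" is indeed true.
D is a knave; "at least 2 of B and E are knights" is False, as required.
E (knave): "D is a knave, and also B is the same type as A" — False. ✓

A is a knave, B is a knight, C is a knight, D is a knave, and E is a knave.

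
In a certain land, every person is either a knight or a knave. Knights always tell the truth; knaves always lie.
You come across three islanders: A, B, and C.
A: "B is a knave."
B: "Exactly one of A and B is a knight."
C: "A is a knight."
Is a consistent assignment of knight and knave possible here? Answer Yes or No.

One consistent assignment: A=knave, B=knight, C=knave.

Yes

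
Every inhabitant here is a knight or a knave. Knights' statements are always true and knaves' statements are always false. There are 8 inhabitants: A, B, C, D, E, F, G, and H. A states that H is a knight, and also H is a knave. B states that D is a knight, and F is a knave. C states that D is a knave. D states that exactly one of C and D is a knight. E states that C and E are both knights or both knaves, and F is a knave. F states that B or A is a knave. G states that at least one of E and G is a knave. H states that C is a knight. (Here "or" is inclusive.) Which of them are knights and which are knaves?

A is a knave, B is a knave, C is a knave, D is a knight, E is a knave, F is a knight, G is a knight, and H is a knave.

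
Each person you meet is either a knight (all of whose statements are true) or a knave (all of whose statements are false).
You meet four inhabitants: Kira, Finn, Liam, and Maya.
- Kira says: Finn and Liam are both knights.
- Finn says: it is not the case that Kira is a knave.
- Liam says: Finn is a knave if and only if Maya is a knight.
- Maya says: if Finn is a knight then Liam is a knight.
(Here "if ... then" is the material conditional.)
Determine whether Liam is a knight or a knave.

Consistent assignments: {Kira=knave, Finn=knave, Liam=knight, Maya=knight}
In every consistent assignment, Liam is a knight.

Liam is a knight.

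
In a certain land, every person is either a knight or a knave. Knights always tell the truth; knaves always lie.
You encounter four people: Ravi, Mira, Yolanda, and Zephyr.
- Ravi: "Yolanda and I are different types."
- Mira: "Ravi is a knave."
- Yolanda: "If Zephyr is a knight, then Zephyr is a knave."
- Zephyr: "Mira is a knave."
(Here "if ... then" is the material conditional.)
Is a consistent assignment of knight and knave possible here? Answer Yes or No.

One consistent assignment: Ravi=knight, Mira=knave, Yolanda=knave, Zephyr=knight.

Yes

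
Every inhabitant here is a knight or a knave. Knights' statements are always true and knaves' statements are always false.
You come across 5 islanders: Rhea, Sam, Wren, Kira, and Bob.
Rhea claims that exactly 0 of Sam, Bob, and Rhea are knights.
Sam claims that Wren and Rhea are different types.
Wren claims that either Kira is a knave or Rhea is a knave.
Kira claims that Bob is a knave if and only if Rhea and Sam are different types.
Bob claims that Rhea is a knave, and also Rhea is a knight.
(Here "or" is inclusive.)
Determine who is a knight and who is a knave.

Knights: Sam, Wren, and Kira. Knaves: Rhea and Bob.

Rhea is a knave, so "exactly 0 of Sam, Bob, and Rhea are knights" must be False — and it is.
Sam is a knight, so "Wren and Rhea are different types" must be True — and it is.
Wren is a knight; "either Kira is a knave or Rhea is a knave" is True, as required.
Kira is a knight; "Bob is a knave if and only if Rhea and Sam are different types" is True, as required.
Bob is a knave, so "Rhea is a knave, and also Rhea is a knight" must be False — and it is.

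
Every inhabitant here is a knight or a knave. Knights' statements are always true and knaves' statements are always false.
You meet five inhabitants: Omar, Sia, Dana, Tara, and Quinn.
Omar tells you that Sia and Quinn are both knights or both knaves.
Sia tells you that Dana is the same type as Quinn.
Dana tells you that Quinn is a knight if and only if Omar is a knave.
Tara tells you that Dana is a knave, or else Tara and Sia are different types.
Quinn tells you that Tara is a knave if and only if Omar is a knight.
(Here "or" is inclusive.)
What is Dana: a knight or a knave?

Dana is a knight.

Consistent assignments: {Omar=knight, Sia=knave, Dana=knight, Tara=knight, Quinn=knave}
In every consistent assignment, Dana is a knight.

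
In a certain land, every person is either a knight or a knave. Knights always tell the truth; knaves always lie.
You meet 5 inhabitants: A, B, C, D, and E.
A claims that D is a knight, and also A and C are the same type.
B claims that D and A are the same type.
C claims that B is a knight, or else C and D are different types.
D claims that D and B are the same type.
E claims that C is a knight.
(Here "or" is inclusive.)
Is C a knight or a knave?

C is a knight.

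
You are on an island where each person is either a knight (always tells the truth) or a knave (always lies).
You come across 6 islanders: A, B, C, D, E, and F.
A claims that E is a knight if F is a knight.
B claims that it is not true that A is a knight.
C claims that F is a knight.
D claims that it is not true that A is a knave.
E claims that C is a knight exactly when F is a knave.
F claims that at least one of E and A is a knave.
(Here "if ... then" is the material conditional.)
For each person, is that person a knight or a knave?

Knights: B, C, and F. Knaves: A, D, and E.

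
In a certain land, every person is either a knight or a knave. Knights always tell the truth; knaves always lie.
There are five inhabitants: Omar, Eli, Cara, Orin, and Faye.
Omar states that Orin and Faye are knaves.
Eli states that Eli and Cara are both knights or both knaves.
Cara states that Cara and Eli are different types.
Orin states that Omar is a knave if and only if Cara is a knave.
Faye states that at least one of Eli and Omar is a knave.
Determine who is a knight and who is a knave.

Suppose Omar is a knight. Then Omar's statement "Orin and Faye are knaves" would have to be true. Checking the 16 ways to assign the others, none is consistent with every speaker.
(For instance, with Eli=knave, Cara=knight, Orin=knave, Faye=knight, Omar's claim "Orin and Faye are knaves" comes out false where it would need to be true.)
So Omar must be a knave, making "Orin and Faye are knaves" false. Taking Omar=knave, Eli=knave, Cara=knight, Orin=knave, Faye=knight, each remaining statement checks out:
  Eli (knave): "Eli and Cara are both knights or both knaves" — false. ✓
  Cara (knight): "Cara and Eli are different types" — true. ✓
  Orin (knave): "Omar is a knave if and only if Cara is a knave" — false. ✓
  Faye (knight): "at least one of Eli and Omar is a knave" — true. ✓
This is the unique consistent assignment.

Knights: Cara and Faye. Knaves: Omar, Eli, and Orin.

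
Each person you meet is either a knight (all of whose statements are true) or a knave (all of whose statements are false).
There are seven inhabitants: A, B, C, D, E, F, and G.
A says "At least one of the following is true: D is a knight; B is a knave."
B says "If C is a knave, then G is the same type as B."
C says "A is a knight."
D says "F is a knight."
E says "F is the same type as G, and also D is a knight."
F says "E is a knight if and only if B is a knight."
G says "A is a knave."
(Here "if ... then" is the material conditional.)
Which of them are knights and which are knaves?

A (knave): "at least one of the following is true: D is a knight; B is a knave" — false. ✓
B is a knight; "if C is a knave, then G is the same type as B" is true, as required.
As a knave, C's statement "A is a knight" should be false; it is.
Since D is a knave, "F is a knight" needs to be false, which holds.
E is a knave, and the claim "F is the same type as G, and also D is a knight" is indeed false.
F is a knave, and the claim "E is a knight if and only if B is a knight" is indeed false.
G (knight): "A is a knave" — true. ✓

Knights: B and G. Knaves: A, C, D, E, and F.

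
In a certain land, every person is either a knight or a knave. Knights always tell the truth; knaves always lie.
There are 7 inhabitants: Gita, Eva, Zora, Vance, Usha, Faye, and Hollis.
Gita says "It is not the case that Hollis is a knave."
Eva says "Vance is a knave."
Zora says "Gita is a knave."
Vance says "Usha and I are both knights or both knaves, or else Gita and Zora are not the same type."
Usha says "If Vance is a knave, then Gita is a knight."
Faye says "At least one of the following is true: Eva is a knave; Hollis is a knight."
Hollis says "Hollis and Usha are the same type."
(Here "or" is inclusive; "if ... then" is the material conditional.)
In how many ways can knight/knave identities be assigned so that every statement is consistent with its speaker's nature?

Consistent assignments:
  Gita=knight, Eva=knave, Zora=knave, Vance=knight, Usha=knight, Faye=knight, Hollis=knight
  Gita=knave, Eva=knave, Zora=knight, Vance=knight, Usha=knight, Faye=knight, Hollis=knave

2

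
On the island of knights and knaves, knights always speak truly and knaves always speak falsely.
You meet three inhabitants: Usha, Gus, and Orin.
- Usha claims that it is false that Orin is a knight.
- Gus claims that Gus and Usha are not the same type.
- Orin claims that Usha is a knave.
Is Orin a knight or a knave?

Consistent assignments: {Usha=knave, Gus=knight, Orin=knight}; {Usha=knave, Gus=knave, Orin=knight}
In every consistent assignment, Orin is a knight.

Orin is a knight.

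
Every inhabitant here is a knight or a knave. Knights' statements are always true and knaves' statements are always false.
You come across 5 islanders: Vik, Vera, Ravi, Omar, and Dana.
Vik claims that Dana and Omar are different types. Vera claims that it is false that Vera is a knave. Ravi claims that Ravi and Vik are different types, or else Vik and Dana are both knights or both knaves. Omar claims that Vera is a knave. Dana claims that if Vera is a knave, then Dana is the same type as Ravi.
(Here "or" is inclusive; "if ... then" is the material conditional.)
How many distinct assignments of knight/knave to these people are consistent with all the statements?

2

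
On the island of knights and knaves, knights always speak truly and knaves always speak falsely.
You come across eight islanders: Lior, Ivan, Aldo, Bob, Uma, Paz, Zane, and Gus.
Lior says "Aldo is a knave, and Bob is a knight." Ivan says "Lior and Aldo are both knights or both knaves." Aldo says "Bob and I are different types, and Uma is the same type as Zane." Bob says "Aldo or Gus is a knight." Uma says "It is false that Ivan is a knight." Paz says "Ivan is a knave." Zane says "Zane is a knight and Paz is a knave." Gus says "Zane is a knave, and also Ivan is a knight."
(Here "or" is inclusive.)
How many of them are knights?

2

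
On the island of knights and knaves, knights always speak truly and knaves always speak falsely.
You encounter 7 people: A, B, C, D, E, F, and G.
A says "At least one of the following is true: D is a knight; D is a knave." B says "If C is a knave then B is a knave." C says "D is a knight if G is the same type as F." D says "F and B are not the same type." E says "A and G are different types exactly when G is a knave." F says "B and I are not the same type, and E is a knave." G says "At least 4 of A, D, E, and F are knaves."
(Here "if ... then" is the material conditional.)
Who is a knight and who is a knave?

A is a knight; "at least one of the following is true: D is a knight; D is a knave" is true, as required.
As a knight, B's statement "if C is a knave then B is a knave" should be true; it is.
C is a knight, so "D is a knight if G is the same type as F" must be true — and it is.
As a knight, D's statement "F and B are not the same type" should be true; it is.
E is a knight, so "A and G are different types exactly when G is a knave" must be true — and it is.
As a knave, F's statement "B and I are not the same type, and E is a knave" should be false; it is.
Since G is a knave, "at least 4 of A, D, E, and F are knaves" needs to be false, which holds.

A is a knight, B is a knight, C is a knight, D is a knight, E is a knight, F is a knave, and G is a knave.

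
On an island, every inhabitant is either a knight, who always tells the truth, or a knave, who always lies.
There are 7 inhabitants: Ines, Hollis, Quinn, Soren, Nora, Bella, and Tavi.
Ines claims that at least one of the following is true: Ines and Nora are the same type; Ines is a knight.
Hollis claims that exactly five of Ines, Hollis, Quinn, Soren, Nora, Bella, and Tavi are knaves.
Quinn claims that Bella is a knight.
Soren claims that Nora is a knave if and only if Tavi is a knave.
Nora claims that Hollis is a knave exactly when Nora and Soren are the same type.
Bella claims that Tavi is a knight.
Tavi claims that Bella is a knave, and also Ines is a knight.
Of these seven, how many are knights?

2

The unique consistent assignment is Ines=knave, Hollis=knight, Quinn=knave, Soren=knave, Nora=knight, Bella=knave, Tavi=knave.
That has 2 knights.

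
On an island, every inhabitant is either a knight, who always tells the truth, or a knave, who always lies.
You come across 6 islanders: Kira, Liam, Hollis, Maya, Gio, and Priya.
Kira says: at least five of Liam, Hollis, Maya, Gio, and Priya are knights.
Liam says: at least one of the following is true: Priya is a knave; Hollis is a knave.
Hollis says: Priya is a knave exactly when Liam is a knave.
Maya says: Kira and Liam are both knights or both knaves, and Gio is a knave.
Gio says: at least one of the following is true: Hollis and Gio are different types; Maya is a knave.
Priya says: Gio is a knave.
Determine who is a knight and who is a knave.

Kira is a knave, Liam is a knight, Hollis is a knave, Maya is a knave, Gio is a knight, and Priya is a knave.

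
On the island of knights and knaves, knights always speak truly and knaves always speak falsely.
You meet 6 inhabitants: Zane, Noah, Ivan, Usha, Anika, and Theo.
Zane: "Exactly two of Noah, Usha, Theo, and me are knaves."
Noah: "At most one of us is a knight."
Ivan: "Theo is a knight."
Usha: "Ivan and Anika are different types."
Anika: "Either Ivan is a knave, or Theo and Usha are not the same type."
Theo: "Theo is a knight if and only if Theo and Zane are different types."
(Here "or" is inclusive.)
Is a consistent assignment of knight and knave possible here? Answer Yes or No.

Yes

One consistent assignment: Zane=knight, Noah=knave, Ivan=knave, Usha=knight, Anika=knight, Theo=knave.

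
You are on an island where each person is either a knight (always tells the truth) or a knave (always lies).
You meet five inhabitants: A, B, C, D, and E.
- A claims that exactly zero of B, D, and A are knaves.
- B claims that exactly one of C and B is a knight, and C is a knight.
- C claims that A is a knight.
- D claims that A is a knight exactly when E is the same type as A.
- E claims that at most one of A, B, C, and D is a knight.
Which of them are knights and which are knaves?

A is a knave, B is a knave, C is a knave, D is a knight, and E is a knight.

Since A is a knave, "exactly zero of B, D, and A are knaves" needs to be False, which holds.
B is a knave, and the claim "exactly one of C and B is a knight, and C is a knight" is indeed False.
C is a knave; "A is a knight" is False, as required.
D is a knight, so "A is a knight exactly when E is the same type as A" must be True — and it is.
E (knight): "at most one of A, B, C, and D is a knight" — True. ✓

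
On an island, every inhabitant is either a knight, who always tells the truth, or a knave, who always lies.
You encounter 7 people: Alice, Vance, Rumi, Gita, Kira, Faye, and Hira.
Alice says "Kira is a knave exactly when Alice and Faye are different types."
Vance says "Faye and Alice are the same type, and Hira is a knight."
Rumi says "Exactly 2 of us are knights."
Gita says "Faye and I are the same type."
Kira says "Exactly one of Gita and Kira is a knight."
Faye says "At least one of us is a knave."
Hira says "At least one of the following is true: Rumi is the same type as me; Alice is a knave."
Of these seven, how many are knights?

3

The unique consistent assignment is Alice=knave, Vance=knave, Rumi=knave, Gita=knave, Kira=knight, Faye=knight, Hira=knight.
That has 3 knights.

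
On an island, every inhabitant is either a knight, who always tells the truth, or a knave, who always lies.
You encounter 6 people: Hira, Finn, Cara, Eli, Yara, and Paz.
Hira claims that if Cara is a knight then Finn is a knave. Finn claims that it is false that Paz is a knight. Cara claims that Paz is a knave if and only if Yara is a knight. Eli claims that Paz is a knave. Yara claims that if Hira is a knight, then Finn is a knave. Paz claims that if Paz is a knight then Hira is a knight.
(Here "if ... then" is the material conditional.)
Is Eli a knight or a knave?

Consistent assignments: {Hira=knight, Finn=knave, Cara=knave, Eli=knave, Yara=knight, Paz=knight}
In every consistent assignment, Eli is a knave.

Eli is a knave.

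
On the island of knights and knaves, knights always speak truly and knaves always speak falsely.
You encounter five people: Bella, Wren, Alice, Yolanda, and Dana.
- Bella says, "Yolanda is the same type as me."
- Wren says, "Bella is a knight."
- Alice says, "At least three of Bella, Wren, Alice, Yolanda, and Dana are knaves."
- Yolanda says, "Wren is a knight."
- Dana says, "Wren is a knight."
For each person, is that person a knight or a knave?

Knights: Bella, Wren, Yolanda, and Dana. Knaves: Alice.

Bella is a knight, and the claim "Yolanda is the same type as me" is indeed True.
Wren is a knight, and the claim "Bella is a knight" is indeed True.
Since Alice is a knave, "at least three of Bella, Wren, Alice, Yolanda, and Dana are knaves" needs to be False, which holds.
Yolanda (knight): "Wren is a knight" — True. ✓
As a knight, Dana's statement "Wren is a knight" should be True; it is.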